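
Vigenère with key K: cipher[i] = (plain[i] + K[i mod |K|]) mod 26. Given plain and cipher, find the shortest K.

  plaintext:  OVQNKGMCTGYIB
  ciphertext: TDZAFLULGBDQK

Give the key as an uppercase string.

  i= 0: T-O =  5 → F
  i= 1: D-V =  8 → I
  i= 2: Z-Q =  9 → J
  i= 3: A-N = 13 → N
  i= 4: F-K = 21 → V
  i= 5: L-G =  5 → F
  i= 6: U-M =  8 → I
  i= 7: L-C =  9 → J
  i= 8: G-T = 13 → N
  i= 9: B-G = 21 → V
  i=10: D-Y =  5 → F
  i=11: Q-I =  8 → I
  i=12: K-B =  9 → J
  shifts repeat with period 5: FIJNV

FIJNV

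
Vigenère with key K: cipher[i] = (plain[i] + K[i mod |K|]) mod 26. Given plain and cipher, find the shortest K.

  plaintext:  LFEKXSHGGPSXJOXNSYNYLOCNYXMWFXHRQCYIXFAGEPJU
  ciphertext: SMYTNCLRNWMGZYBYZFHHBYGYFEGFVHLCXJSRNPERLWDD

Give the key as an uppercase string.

  i= 0: S-L =  7 → H
  i= 1: M-F =  7 → H
  i= 2: Y-E = 20 → U
  i= 3: T-K =  9 → J
  i= 4: N-X = 16 → Q
  i= 5: C-S = 10 → K
  i= 6: L-H =  4 → E
  i= 7: R-G = 11 → L
  i= 8: N-G =  7 → H
  i= 9: W-P =  7 → H
  i=10: M-S = 20 → U
  i=11: G-X =  9 → J
  i=12: Z-J = 16 → Q
  i=13: Y-O = 10 → K
  i=14: B-X =  4 → E
  i=15: Y-N = 11 → L
  i=16: Z-S =  7 → H
  i=17: F-Y =  7 → H
  i=18: H-N = 20 → U
  i=19: H-Y =  9 → J
  i=20: B-L = 16 → Q
  i=21: Y-O = 10 → K
  i=22: G-C =  4 → E
  i=23: Y-N = 11 → L
  i=24: F-Y =  7 → H
  i=25: E-X =  7 → H
  i=26: G-M = 20 → U
  i=27: F-W =  9 → J
  i=28: V-F = 16 → Q
  i=29: H-X = 10 → K
  i=30: L-H =  4 → E
  i=31: C-R = 11 → L
  i=32: X-Q =  7 → H
  i=33: J-C =  7 → H
  i=34: S-Y = 20 → U
  i=35: R-I =  9 → J
  i=36: N-X = 16 → Q
  i=37: P-F = 10 → K
  i=38: E-A =  4 → E
  i=39: R-G = 11 → L
  i=40: L-E =  7 → H
  i=41: W-P =  7 → H
  i=42: D-J = 20 → U
  i=43: D-U =  9 → J
  shifts repeat with period 8: HHUJQKEL

HHUJQKEL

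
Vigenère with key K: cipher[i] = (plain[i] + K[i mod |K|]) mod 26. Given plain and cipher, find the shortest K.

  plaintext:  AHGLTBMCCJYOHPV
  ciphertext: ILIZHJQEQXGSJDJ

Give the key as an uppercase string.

  i= 0: I-A =  8 → I
  i= 1: L-H =  4 → E
  i= 2: I-G =  2 → C
  i= 3: Z-L = 14 → O
  i= 4: H-T = 14 → O
  i= 5: J-B =  8 → I
  i= 6: Q-M =  4 → E
  i= 7: E-C =  2 → C
  i= 8: Q-C = 14 → O
  i= 9: X-J = 14 → O
  i=10: G-Y =  8 → I
  i=11: S-O =  4 → E
  i=12: J-H =  2 → C
  i=13: D-P = 14 → O
  i=14: J-V = 14 → O
  shifts repeat with period 5: IECOO

IECOO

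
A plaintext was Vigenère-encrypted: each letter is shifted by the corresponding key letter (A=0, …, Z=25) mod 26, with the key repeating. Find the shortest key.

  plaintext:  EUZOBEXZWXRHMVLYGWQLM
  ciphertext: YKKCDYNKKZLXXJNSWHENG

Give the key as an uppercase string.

UQLOC

  i= 0: Y-E = 20 → U
  i= 1: K-U = 16 → Q
  i= 2: K-Z = 11 → L
  i= 3: C-O = 14 → O
  i= 4: D-B =  2 → C
  i= 5: Y-E = 20 → U
  i= 6: N-X = 16 → Q
  i= 7: K-Z = 11 → L
  i= 8: K-W = 14 → O
  i= 9: Z-X =  2 → C
  i=10: L-R = 20 → U
  i=11: X-H = 16 → Q
  i=12: X-M = 11 → L
  i=13: J-V = 14 → O
  i=14: N-L =  2 → C
  i=15: S-Y = 20 → U
  i=16: W-G = 16 → Q
  i=17: H-W = 11 → L
  i=18: E-Q = 14 → O
  i=19: N-L =  2 → C
  i=20: G-M = 20 → U
  shifts repeat with period 5: UQLOC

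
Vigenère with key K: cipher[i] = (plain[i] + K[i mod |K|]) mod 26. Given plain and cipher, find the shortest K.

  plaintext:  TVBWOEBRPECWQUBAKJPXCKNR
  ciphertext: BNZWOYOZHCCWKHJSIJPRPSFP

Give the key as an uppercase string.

ISYAAUN

  i= 0: B-T =  8 → I
  i= 1: N-V = 18 → S
  i= 2: Z-B = 24 → Y
  i= 3: W-W =  0 → A
  i= 4: O-O =  0 → A
  i= 5: Y-E = 20 → U
  i= 6: O-B = 13 → N
  i= 7: Z-R =  8 → I
  i= 8: H-P = 18 → S
  i= 9: C-E = 24 → Y
  i=10: C-C =  0 → A
  i=11: W-W =  0 → A
  i=12: K-Q = 20 → U
  i=13: H-U = 13 → N
  i=14: J-B =  8 → I
  i=15: S-A = 18 → S
  i=16: I-K = 24 → Y
  i=17: J-J =  0 → A
  i=18: P-P =  0 → A
  i=19: R-X = 20 → U
  i=20: P-C = 13 → N
  i=21: S-K =  8 → I
  i=22: F-N = 18 → S
  i=23: P-R = 24 → Y
  shifts repeat with period 7: ISYAAUN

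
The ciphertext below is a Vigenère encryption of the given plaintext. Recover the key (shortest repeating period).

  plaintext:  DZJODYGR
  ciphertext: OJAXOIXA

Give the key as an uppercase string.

LKRJ

  i= 0: O-D = 11 → L
  i= 1: J-Z = 10 → K
  i= 2: A-J = 17 → R
  i= 3: X-O =  9 → J
  i= 4: O-D = 11 → L
  i= 5: I-Y = 10 → K
  i= 6: X-G = 17 → R
  i= 7: A-R =  9 → J
  shifts repeat with period 4: LKRJ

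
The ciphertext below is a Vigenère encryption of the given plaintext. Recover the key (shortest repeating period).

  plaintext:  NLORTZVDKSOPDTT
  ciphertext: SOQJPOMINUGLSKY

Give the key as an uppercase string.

FDCSWPR

  i= 0: S-N =  5 → F
  i= 1: O-L =  3 → D
  i= 2: Q-O =  2 → C
  i= 3: J-R = 18 → S
  i= 4: P-T = 22 → W
  i= 5: O-Z = 15 → P
  i= 6: M-V = 17 → R
  i= 7: I-D =  5 → F
  i= 8: N-K =  3 → D
  i= 9: U-S =  2 → C
  i=10: G-O = 18 → S
  i=11: L-P = 22 → W
  i=12: S-D = 15 → P
  i=13: K-T = 17 → R
  i=14: Y-T =  5 → F
  shifts repeat with period 7: FDCSWPR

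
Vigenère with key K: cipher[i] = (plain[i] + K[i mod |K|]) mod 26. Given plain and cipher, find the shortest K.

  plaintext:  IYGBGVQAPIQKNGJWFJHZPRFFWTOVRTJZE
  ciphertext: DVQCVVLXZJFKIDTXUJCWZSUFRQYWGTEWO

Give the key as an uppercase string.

  i= 0: D-I = 21 → V
  i= 1: V-Y = 23 → X
  i= 2: Q-G = 10 → K
  i= 3: C-B =  1 → B
  i= 4: V-G = 15 → P
  i= 5: V-V =  0 → A
  i= 6: L-Q = 21 → V
  i= 7: X-A = 23 → X
  i= 8: Z-P = 10 → K
  i= 9: J-I =  1 → B
  i=10: F-Q = 15 → P
  i=11: K-K =  0 → A
  i=12: I-N = 21 → V
  i=13: D-G = 23 → X
  i=14: T-J = 10 → K
  i=15: X-W =  1 → B
  i=16: U-F = 15 → P
  i=17: J-J =  0 → A
  i=18: C-H = 21 → V
  i=19: W-Z = 23 → X
  i=20: Z-P = 10 → K
  i=21: S-R =  1 → B
  i=22: U-F = 15 → P
  i=23: F-F =  0 → A
  i=24: R-W = 21 → V
  i=25: Q-T = 23 → X
  i=26: Y-O = 10 → K
  i=27: W-V =  1 → B
  i=28: G-R = 15 → P
  i=29: T-T =  0 → A
  i=30: E-J = 21 → V
  i=31: W-Z = 23 → X
  i=32: O-E = 10 → K
  shifts repeat with period 6: VXKBPA

VXKBPA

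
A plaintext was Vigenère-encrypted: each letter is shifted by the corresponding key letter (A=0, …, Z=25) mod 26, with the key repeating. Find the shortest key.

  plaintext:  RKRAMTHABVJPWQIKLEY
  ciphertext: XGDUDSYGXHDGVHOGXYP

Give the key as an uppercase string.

GWMURZR

  i= 0: X-R =  6 → G
  i= 1: G-K = 22 → W
  i= 2: D-R = 12 → M
  i= 3: U-A = 20 → U
  i= 4: D-M = 17 → R
  i= 5: S-T = 25 → Z
  i= 6: Y-H = 17 → R
  i= 7: G-A =  6 → G
  i= 8: X-B = 22 → W
  i= 9: H-V = 12 → M
  i=10: D-J = 20 → U
  i=11: G-P = 17 → R
  i=12: V-W = 25 → Z
  i=13: H-Q = 17 → R
  i=14: O-I =  6 → G
  i=15: G-K = 22 → W
  i=16: X-L = 12 → M
  i=17: Y-E = 20 → U
  i=18: P-Y = 17 → R
  shifts repeat with period 7: GWMURZR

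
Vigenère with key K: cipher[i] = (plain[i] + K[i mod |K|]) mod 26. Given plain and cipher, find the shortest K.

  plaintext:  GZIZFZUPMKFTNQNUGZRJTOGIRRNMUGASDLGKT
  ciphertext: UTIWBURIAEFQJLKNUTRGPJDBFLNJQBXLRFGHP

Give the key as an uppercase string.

  i= 0: U-G = 14 → O
  i= 1: T-Z = 20 → U
  i= 2: I-I =  0 → A
  i= 3: W-Z = 23 → X
  i= 4: B-F = 22 → W
  i= 5: U-Z = 21 → V
  i= 6: R-U = 23 → X
  i= 7: I-P = 19 → T
  i= 8: A-M = 14 → O
  i= 9: E-K = 20 → U
  i=10: F-F =  0 → A
  i=11: Q-T = 23 → X
  i=12: J-N = 22 → W
  i=13: L-Q = 21 → V
  i=14: K-N = 23 → X
  i=15: N-U = 19 → T
  i=16: U-G = 14 → O
  i=17: T-Z = 20 → U
  i=18: R-R =  0 → A
  i=19: G-J = 23 → X
  i=20: P-T = 22 → W
  i=21: J-O = 21 → V
  i=22: D-G = 23 → X
  i=23: B-I = 19 → T
  i=24: F-R = 14 → O
  i=25: L-R = 20 → U
  i=26: N-N =  0 → A
  i=27: J-M = 23 → X
  i=28: Q-U = 22 → W
  i=29: B-G = 21 → V
  i=30: X-A = 23 → X
  i=31: L-S = 19 → T
  i=32: R-D = 14 → O
  i=33: F-L = 20 → U
  i=34: G-G =  0 → A
  i=35: H-K = 23 → X
  i=36: P-T = 22 → W
  shifts repeat with period 8: OUAXWVXT

OUAXWVXT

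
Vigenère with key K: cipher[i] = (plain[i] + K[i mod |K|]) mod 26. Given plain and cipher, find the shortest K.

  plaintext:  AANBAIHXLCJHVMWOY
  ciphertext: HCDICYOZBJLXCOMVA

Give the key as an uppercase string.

  i= 0: H-A =  7 → H
  i= 1: C-A =  2 → C
  i= 2: D-N = 16 → Q
  i= 3: I-B =  7 → H
  i= 4: C-A =  2 → C
  i= 5: Y-I = 16 → Q
  i= 6: O-H =  7 → H
  i= 7: Z-X =  2 → C
  i= 8: B-L = 16 → Q
  i= 9: J-C =  7 → H
  i=10: L-J =  2 → C
  i=11: X-H = 16 → Q
  i=12: C-V =  7 → H
  i=13: O-M =  2 → C
  i=14: M-W = 16 → Q
  i=15: V-O =  7 → H
  i=16: A-Y =  2 → C
  shifts repeat with period 3: HCQ

HCQ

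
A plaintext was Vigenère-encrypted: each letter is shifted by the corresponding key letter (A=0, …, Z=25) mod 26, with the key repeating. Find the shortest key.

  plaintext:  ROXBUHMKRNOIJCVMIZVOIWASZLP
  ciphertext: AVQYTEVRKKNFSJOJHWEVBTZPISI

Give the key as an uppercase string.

  i= 0: A-R =  9 → J
  i= 1: V-O =  7 → H
  i= 2: Q-X = 19 → T
  i= 3: Y-B = 23 → X
  i= 4: T-U = 25 → Z
  i= 5: E-H = 23 → X
  i= 6: V-M =  9 → J
  i= 7: R-K =  7 → H
  i= 8: K-R = 19 → T
  i= 9: K-N = 23 → X
  i=10: N-O = 25 → Z
  i=11: F-I = 23 → X
  i=12: S-J =  9 → J
  i=13: J-C =  7 → H
  i=14: O-V = 19 → T
  i=15: J-M = 23 → X
  i=16: H-I = 25 → Z
  i=17: W-Z = 23 → X
  i=18: E-V =  9 → J
  i=19: V-O =  7 → H
  i=20: B-I = 19 → T
  i=21: T-W = 23 → X
  i=22: Z-A = 25 → Z
  i=23: P-S = 23 → X
  i=24: I-Z =  9 → J
  i=25: S-L =  7 → H
  i=26: I-P = 19 → T
  shifts repeat with period 6: JHTXZX

JHTXZX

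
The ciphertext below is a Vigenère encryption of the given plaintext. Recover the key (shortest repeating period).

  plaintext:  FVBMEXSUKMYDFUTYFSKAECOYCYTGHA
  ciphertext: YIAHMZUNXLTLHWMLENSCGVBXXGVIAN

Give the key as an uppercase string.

TNZVICC

  i= 0: Y-F = 19 → T
  i= 1: I-V = 13 → N
  i= 2: A-B = 25 → Z
  i= 3: H-M = 21 → V
  i= 4: M-E =  8 → I
  i= 5: Z-X =  2 → C
  i= 6: U-S =  2 → C
  i= 7: N-U = 19 → T
  i= 8: X-K = 13 → N
  i= 9: L-M = 25 → Z
  i=10: T-Y = 21 → V
  i=11: L-D =  8 → I
  i=12: H-F =  2 → C
  i=13: W-U =  2 → C
  i=14: M-T = 19 → T
  i=15: L-Y = 13 → N
  i=16: E-F = 25 → Z
  i=17: N-S = 21 → V
  i=18: S-K =  8 → I
  i=19: C-A =  2 → C
  i=20: G-E =  2 → C
  i=21: V-C = 19 → T
  i=22: B-O = 13 → N
  i=23: X-Y = 25 → Z
  i=24: X-C = 21 → V
  i=25: G-Y =  8 → I
  i=26: V-T =  2 → C
  i=27: I-G =  2 → C
  i=28: A-H = 19 → T
  i=29: N-A = 13 → N
  shifts repeat with period 7: TNZVICC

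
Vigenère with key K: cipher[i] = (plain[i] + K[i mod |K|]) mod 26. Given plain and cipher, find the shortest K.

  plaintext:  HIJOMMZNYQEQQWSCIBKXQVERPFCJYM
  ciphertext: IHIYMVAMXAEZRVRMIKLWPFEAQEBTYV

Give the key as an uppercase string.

  i= 0: I-H =  1 → B
  i= 1: H-I = 25 → Z
  i= 2: I-J = 25 → Z
  i= 3: Y-O = 10 → K
  i= 4: M-M =  0 → A
  i= 5: V-M =  9 → J
  i= 6: A-Z =  1 → B
  i= 7: M-N = 25 → Z
  i= 8: X-Y = 25 → Z
  i= 9: A-Q = 10 → K
  i=10: E-E =  0 → A
  i=11: Z-Q =  9 → J
  i=12: R-Q =  1 → B
  i=13: V-W = 25 → Z
  i=14: R-S = 25 → Z
  i=15: M-C = 10 → K
  i=16: I-I =  0 → A
  i=17: K-B =  9 → J
  i=18: L-K =  1 → B
  i=19: W-X = 25 → Z
  i=20: P-Q = 25 → Z
  i=21: F-V = 10 → K
  i=22: E-E =  0 → A
  i=23: A-R =  9 → J
  i=24: Q-P =  1 → B
  i=25: E-F = 25 → Z
  i=26: B-C = 25 → Z
  i=27: T-J = 10 → K
  i=28: Y-Y =  0 → A
  i=29: V-M =  9 → J
  shifts repeat with period 6: BZZKAJ

BZZKAJ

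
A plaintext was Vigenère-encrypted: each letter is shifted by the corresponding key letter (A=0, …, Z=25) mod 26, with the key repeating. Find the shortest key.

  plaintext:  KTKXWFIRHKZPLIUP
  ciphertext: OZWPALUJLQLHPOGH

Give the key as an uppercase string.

EGMS

  i= 0: O-K =  4 → E
  i= 1: Z-T =  6 → G
  i= 2: W-K = 12 → M
  i= 3: P-X = 18 → S
  i= 4: A-W =  4 → E
  i= 5: L-F =  6 → G
  i= 6: U-I = 12 → M
  i= 7: J-R = 18 → S
  i= 8: L-H =  4 → E
  i= 9: Q-K =  6 → G
  i=10: L-Z = 12 → M
  i=11: H-P = 18 → S
  i=12: P-L =  4 → E
  i=13: O-I =  6 → G
  i=14: G-U = 12 → M
  i=15: H-P = 18 → S
  shifts repeat with period 4: EGMS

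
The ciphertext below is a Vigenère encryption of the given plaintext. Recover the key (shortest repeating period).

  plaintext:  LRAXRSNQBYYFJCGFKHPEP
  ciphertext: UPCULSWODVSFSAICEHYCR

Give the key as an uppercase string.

  i= 0: U-L =  9 → J
  i= 1: P-R = 24 → Y
  i= 2: C-A =  2 → C
  i= 3: U-X = 23 → X
  i= 4: L-R = 20 → U
  i= 5: S-S =  0 → A
  i= 6: W-N =  9 → J
  i= 7: O-Q = 24 → Y
  i= 8: D-B =  2 → C
  i= 9: V-Y = 23 → X
  i=10: S-Y = 20 → U
  i=11: F-F =  0 → A
  i=12: S-J =  9 → J
  i=13: A-C = 24 → Y
  i=14: I-G =  2 → C
  i=15: C-F = 23 → X
  i=16: E-K = 20 → U
  i=17: H-H =  0 → A
  i=18: Y-P =  9 → J
  i=19: C-E = 24 → Y
  i=20: R-P =  2 → C
  shifts repeat with period 6: JYCXUA

JYCXUA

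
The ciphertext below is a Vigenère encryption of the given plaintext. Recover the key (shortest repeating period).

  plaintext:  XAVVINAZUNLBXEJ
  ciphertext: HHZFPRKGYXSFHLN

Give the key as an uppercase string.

KHE

  i= 0: H-X = 10 → K
  i= 1: H-A =  7 → H
  i= 2: Z-V =  4 → E
  i= 3: F-V = 10 → K
  i= 4: P-I =  7 → H
  i= 5: R-N =  4 → E
  i= 6: K-A = 10 → K
  i= 7: G-Z =  7 → H
  i= 8: Y-U =  4 → E
  i= 9: X-N = 10 → K
  i=10: S-L =  7 → H
  i=11: F-B =  4 → E
  i=12: H-X = 10 → K
  i=13: L-E =  7 → H
  i=14: N-J =  4 → E
  shifts repeat with period 3: KHE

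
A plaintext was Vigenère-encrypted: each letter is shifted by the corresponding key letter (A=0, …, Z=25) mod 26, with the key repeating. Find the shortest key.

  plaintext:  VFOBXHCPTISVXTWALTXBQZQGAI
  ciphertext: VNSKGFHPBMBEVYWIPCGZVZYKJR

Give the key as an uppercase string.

  i= 0: V-V =  0 → A
  i= 1: N-F =  8 → I
  i= 2: S-O =  4 → E
  i= 3: K-B =  9 → J
  i= 4: G-X =  9 → J
  i= 5: F-H = 24 → Y
  i= 6: H-C =  5 → F
  i= 7: P-P =  0 → A
  i= 8: B-T =  8 → I
  i= 9: M-I =  4 → E
  i=10: B-S =  9 → J
  i=11: E-V =  9 → J
  i=12: V-X = 24 → Y
  i=13: Y-T =  5 → F
  i=14: W-W =  0 → A
  i=15: I-A =  8 → I
  i=16: P-L =  4 → E
  i=17: C-T =  9 → J
  i=18: G-X =  9 → J
  i=19: Z-B = 24 → Y
  i=20: V-Q =  5 → F
  i=21: Z-Z =  0 → A
  i=22: Y-Q =  8 → I
  i=23: K-G =  4 → E
  i=24: J-A =  9 → J
  i=25: R-I =  9 → J
  shifts repeat with period 7: AIEJJYF

AIEJJYF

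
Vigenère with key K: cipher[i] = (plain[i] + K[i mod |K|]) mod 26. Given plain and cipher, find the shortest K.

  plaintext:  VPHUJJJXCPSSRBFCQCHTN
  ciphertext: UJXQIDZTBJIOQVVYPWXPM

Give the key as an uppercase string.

  i= 0: U-V = 25 → Z
  i= 1: J-P = 20 → U
  i= 2: X-H = 16 → Q
  i= 3: Q-U = 22 → W
  i= 4: I-J = 25 → Z
  i= 5: D-J = 20 → U
  i= 6: Z-J = 16 → Q
  i= 7: T-X = 22 → W
  i= 8: B-C = 25 → Z
  i= 9: J-P = 20 → U
  i=10: I-S = 16 → Q
  i=11: O-S = 22 → W
  i=12: Q-R = 25 → Z
  i=13: V-B = 20 → U
  i=14: V-F = 16 → Q
  i=15: Y-C = 22 → W
  i=16: P-Q = 25 → Z
  i=17: W-C = 20 → U
  i=18: X-H = 16 → Q
  i=19: P-T = 22 → W
  i=20: M-N = 25 → Z
  shifts repeat with period 4: ZUQW

ZUQW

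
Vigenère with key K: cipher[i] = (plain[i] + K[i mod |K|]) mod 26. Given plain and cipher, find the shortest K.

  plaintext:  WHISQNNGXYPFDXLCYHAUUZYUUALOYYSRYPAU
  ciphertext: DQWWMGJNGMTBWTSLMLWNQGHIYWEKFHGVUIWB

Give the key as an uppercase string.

HJOEWTW

  i= 0: D-W =  7 → H
  i= 1: Q-H =  9 → J
  i= 2: W-I = 14 → O
  i= 3: W-S =  4 → E
  i= 4: M-Q = 22 → W
  i= 5: G-N = 19 → T
  i= 6: J-N = 22 → W
  i= 7: N-G =  7 → H
  i= 8: G-X =  9 → J
  i= 9: M-Y = 14 → O
  i=10: T-P =  4 → E
  i=11: B-F = 22 → W
  i=12: W-D = 19 → T
  i=13: T-X = 22 → W
  i=14: S-L =  7 → H
  i=15: L-C =  9 → J
  i=16: M-Y = 14 → O
  i=17: L-H =  4 → E
  i=18: W-A = 22 → W
  i=19: N-U = 19 → T
  i=20: Q-U = 22 → W
  i=21: G-Z =  7 → H
  i=22: H-Y =  9 → J
  i=23: I-U = 14 → O
  i=24: Y-U =  4 → E
  i=25: W-A = 22 → W
  i=26: E-L = 19 → T
  i=27: K-O = 22 → W
  i=28: F-Y =  7 → H
  i=29: H-Y =  9 → J
  i=30: G-S = 14 → O
  i=31: V-R =  4 → E
  i=32: U-Y = 22 → W
  i=33: I-P = 19 → T
  i=34: W-A = 22 → W
  i=35: B-U =  7 → H
  shifts repeat with period 7: HJOEWTW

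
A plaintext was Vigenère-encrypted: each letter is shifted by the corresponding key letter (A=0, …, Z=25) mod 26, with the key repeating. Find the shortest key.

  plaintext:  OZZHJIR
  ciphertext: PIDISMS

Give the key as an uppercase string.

  i= 0: P-O =  1 → B
  i= 1: I-Z =  9 → J
  i= 2: D-Z =  4 → E
  i= 3: I-H =  1 → B
  i= 4: S-J =  9 → J
  i= 5: M-I =  4 → E
  i= 6: S-R =  1 → B
  shifts repeat with period 3: BJE

BJE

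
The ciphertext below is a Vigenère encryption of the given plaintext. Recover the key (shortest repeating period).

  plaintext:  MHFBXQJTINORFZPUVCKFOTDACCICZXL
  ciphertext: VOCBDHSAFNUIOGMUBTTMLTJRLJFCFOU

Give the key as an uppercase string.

JHXAGR

  i= 0: V-M =  9 → J
  i= 1: O-H =  7 → H
  i= 2: C-F = 23 → X
  i= 3: B-B =  0 → A
  i= 4: D-X =  6 → G
  i= 5: H-Q = 17 → R
  i= 6: S-J =  9 → J
  i= 7: A-T =  7 → H
  i= 8: F-I = 23 → X
  i= 9: N-N =  0 → A
  i=10: U-O =  6 → G
  i=11: I-R = 17 → R
  i=12: O-F =  9 → J
  i=13: G-Z =  7 → H
  i=14: M-P = 23 → X
  i=15: U-U =  0 → A
  i=16: B-V =  6 → G
  i=17: T-C = 17 → R
  i=18: T-K =  9 → J
  i=19: M-F =  7 → H
  i=20: L-O = 23 → X
  i=21: T-T =  0 → A
  i=22: J-D =  6 → G
  i=23: R-A = 17 → R
  i=24: L-C =  9 → J
  i=25: J-C =  7 → H
  i=26: F-I = 23 → X
  i=27: C-C =  0 → A
  i=28: F-Z =  6 → G
  i=29: O-X = 17 → R
  i=30: U-L =  9 → J
  shifts repeat with period 6: JHXAGR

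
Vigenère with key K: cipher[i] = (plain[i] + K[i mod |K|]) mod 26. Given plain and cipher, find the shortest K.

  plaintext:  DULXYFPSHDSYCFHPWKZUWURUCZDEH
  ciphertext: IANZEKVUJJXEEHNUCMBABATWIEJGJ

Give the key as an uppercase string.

  i= 0: I-D =  5 → F
  i= 1: A-U =  6 → G
  i= 2: N-L =  2 → C
  i= 3: Z-X =  2 → C
  i= 4: E-Y =  6 → G
  i= 5: K-F =  5 → F
  i= 6: V-P =  6 → G
  i= 7: U-S =  2 → C
  i= 8: J-H =  2 → C
  i= 9: J-D =  6 → G
  i=10: X-S =  5 → F
  i=11: E-Y =  6 → G
  i=12: E-C =  2 → C
  i=13: H-F =  2 → C
  i=14: N-H =  6 → G
  i=15: U-P =  5 → F
  i=16: C-W =  6 → G
  i=17: M-K =  2 → C
  i=18: B-Z =  2 → C
  i=19: A-U =  6 → G
  i=20: B-W =  5 → F
  i=21: A-U =  6 → G
  i=22: T-R =  2 → C
  i=23: W-U =  2 → C
  i=24: I-C =  6 → G
  i=25: E-Z =  5 → F
  i=26: J-D =  6 → G
  i=27: G-E =  2 → C
  i=28: J-H =  2 → C
  shifts repeat with period 5: FGCCG

FGCCG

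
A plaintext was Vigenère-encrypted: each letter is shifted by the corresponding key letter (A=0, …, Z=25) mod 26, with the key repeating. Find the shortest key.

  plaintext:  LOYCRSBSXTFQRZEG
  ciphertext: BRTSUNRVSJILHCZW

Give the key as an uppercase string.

QDV

  i= 0: B-L = 16 → Q
  i= 1: R-O =  3 → D
  i= 2: T-Y = 21 → V
  i= 3: S-C = 16 → Q
  i= 4: U-R =  3 → D
  i= 5: N-S = 21 → V
  i= 6: R-B = 16 → Q
  i= 7: V-S =  3 → D
  i= 8: S-X = 21 → V
  i= 9: J-T = 16 → Q
  i=10: I-F =  3 → D
  i=11: L-Q = 21 → V
  i=12: H-R = 16 → Q
  i=13: C-Z =  3 → D
  i=14: Z-E = 21 → V
  i=15: W-G = 16 → Q
  shifts repeat with period 3: QDV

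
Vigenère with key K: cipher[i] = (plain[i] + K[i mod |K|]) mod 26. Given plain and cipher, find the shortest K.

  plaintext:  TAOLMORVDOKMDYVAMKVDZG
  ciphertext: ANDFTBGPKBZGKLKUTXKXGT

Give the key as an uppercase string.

HNPU

  i= 0: A-T =  7 → H
  i= 1: N-A = 13 → N
  i= 2: D-O = 15 → P
  i= 3: F-L = 20 → U
  i= 4: T-M =  7 → H
  i= 5: B-O = 13 → N
  i= 6: G-R = 15 → P
  i= 7: P-V = 20 → U
  i= 8: K-D =  7 → H
  i= 9: B-O = 13 → N
  i=10: Z-K = 15 → P
  i=11: G-M = 20 → U
  i=12: K-D =  7 → H
  i=13: L-Y = 13 → N
  i=14: K-V = 15 → P
  i=15: U-A = 20 → U
  i=16: T-M =  7 → H
  i=17: X-K = 13 → N
  i=18: K-V = 15 → P
  i=19: X-D = 20 → U
  i=20: G-Z =  7 → H
  i=21: T-G = 13 → N
  shifts repeat with period 4: HNPU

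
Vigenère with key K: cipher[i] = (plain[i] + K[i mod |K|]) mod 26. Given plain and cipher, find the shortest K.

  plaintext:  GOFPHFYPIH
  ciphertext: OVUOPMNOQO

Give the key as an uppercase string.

IHPZ

  i= 0: O-G =  8 → I
  i= 1: V-O =  7 → H
  i= 2: U-F = 15 → P
  i= 3: O-P = 25 → Z
  i= 4: P-H =  8 → I
  i= 5: M-F =  7 → H
  i= 6: N-Y = 15 → P
  i= 7: O-P = 25 → Z
  i= 8: Q-I =  8 → I
  i= 9: O-H =  7 → H
  shifts repeat with period 4: IHPZ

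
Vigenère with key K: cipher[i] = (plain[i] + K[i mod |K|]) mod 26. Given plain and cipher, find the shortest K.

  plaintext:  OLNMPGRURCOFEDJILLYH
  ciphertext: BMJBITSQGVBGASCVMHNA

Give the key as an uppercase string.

NBWPT

  i= 0: B-O = 13 → N
  i= 1: M-L =  1 → B
  i= 2: J-N = 22 → W
  i= 3: B-M = 15 → P
  i= 4: I-P = 19 → T
  i= 5: T-G = 13 → N
  i= 6: S-R =  1 → B
  i= 7: Q-U = 22 → W
  i= 8: G-R = 15 → P
  i= 9: V-C = 19 → T
  i=10: B-O = 13 → N
  i=11: G-F =  1 → B
  i=12: A-E = 22 → W
  i=13: S-D = 15 → P
  i=14: C-J = 19 → T
  i=15: V-I = 13 → N
  i=16: M-L =  1 → B
  i=17: H-L = 22 → W
  i=18: N-Y = 15 → P
  i=19: A-H = 19 → T
  shifts repeat with period 5: NBWPT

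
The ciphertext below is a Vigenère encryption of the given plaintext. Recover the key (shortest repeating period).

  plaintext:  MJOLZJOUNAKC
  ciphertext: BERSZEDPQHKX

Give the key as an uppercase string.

  i= 0: B-M = 15 → P
  i= 1: E-J = 21 → V
  i= 2: R-O =  3 → D
  i= 3: S-L =  7 → H
  i= 4: Z-Z =  0 → A
  i= 5: E-J = 21 → V
  i= 6: D-O = 15 → P
  i= 7: P-U = 21 → V
  i= 8: Q-N =  3 → D
  i= 9: H-A =  7 → H
  i=10: K-K =  0 → A
  i=11: X-C = 21 → V
  shifts repeat with period 6: PVDHAV

PVDHAV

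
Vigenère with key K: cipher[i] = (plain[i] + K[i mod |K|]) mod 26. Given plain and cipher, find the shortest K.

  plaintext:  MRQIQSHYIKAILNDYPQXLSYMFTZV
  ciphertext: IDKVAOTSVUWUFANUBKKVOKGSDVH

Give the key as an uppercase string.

  i= 0: I-M = 22 → W
  i= 1: D-R = 12 → M
  i= 2: K-Q = 20 → U
  i= 3: V-I = 13 → N
  i= 4: A-Q = 10 → K
  i= 5: O-S = 22 → W
  i= 6: T-H = 12 → M
  i= 7: S-Y = 20 → U
  i= 8: V-I = 13 → N
  i= 9: U-K = 10 → K
  i=10: W-A = 22 → W
  i=11: U-I = 12 → M
  i=12: F-L = 20 → U
  i=13: A-N = 13 → N
  i=14: N-D = 10 → K
  i=15: U-Y = 22 → W
  i=16: B-P = 12 → M
  i=17: K-Q = 20 → U
  i=18: K-X = 13 → N
  i=19: V-L = 10 → K
  i=20: O-S = 22 → W
  i=21: K-Y = 12 → M
  i=22: G-M = 20 → U
  i=23: S-F = 13 → N
  i=24: D-T = 10 → K
  i=25: V-Z = 22 → W
  i=26: H-V = 12 → M
  shifts repeat with period 5: WMUNK

WMUNK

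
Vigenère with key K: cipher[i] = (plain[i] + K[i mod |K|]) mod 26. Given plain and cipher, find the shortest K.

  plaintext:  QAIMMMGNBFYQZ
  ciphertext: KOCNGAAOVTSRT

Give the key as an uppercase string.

  i= 0: K-Q = 20 → U
  i= 1: O-A = 14 → O
  i= 2: C-I = 20 → U
  i= 3: N-M =  1 → B
  i= 4: G-M = 20 → U
  i= 5: A-M = 14 → O
  i= 6: A-G = 20 → U
  i= 7: O-N =  1 → B
  i= 8: V-B = 20 → U
  i= 9: T-F = 14 → O
  i=10: S-Y = 20 → U
  i=11: R-Q =  1 → B
  i=12: T-Z = 20 → U
  shifts repeat with period 4: UOUB

UOUB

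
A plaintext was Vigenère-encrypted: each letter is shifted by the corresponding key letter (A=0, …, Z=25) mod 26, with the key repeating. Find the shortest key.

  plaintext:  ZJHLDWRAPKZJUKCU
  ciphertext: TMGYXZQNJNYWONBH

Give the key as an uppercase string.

UDZN

  i= 0: T-Z = 20 → U
  i= 1: M-J =  3 → D
  i= 2: G-H = 25 → Z
  i= 3: Y-L = 13 → N
  i= 4: X-D = 20 → U
  i= 5: Z-W =  3 → D
  i= 6: Q-R = 25 → Z
  i= 7: N-A = 13 → N
  i= 8: J-P = 20 → U
  i= 9: N-K =  3 → D
  i=10: Y-Z = 25 → Z
  i=11: W-J = 13 → N
  i=12: O-U = 20 → U
  i=13: N-K =  3 → D
  i=14: B-C = 25 → Z
  i=15: H-U = 13 → N
  shifts repeat with period 4: UDZN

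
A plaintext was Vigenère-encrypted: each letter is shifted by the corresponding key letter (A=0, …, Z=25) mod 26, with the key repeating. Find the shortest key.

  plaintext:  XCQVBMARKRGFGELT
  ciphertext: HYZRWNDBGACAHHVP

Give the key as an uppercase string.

  i= 0: H-X = 10 → K
  i= 1: Y-C = 22 → W
  i= 2: Z-Q =  9 → J
  i= 3: R-V = 22 → W
  i= 4: W-B = 21 → V
  i= 5: N-M =  1 → B
  i= 6: D-A =  3 → D
  i= 7: B-R = 10 → K
  i= 8: G-K = 22 → W
  i= 9: A-R =  9 → J
  i=10: C-G = 22 → W
  i=11: A-F = 21 → V
  i=12: H-G =  1 → B
  i=13: H-E =  3 → D
  i=14: V-L = 10 → K
  i=15: P-T = 22 → W
  shifts repeat with period 7: KWJWVBD

KWJWVBD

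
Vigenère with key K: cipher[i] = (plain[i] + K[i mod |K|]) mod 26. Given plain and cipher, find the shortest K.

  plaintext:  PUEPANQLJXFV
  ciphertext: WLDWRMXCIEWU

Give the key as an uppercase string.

HRZ

  i= 0: W-P =  7 → H
  i= 1: L-U = 17 → R
  i= 2: D-E = 25 → Z
  i= 3: W-P =  7 → H
  i= 4: R-A = 17 → R
  i= 5: M-N = 25 → Z
  i= 6: X-Q =  7 → H
  i= 7: C-L = 17 → R
  i= 8: I-J = 25 → Z
  i= 9: E-X =  7 → H
  i=10: W-F = 17 → R
  i=11: U-V = 25 → Z
  shifts repeat with period 3: HRZ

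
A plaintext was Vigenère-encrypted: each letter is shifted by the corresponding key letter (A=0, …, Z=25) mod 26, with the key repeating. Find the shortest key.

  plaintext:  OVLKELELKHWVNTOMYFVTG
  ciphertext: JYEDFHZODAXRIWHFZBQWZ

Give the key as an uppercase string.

VDTTBW

  i= 0: J-O = 21 → V
  i= 1: Y-V =  3 → D
  i= 2: E-L = 19 → T
  i= 3: D-K = 19 → T
  i= 4: F-E =  1 → B
  i= 5: H-L = 22 → W
  i= 6: Z-E = 21 → V
  i= 7: O-L =  3 → D
  i= 8: D-K = 19 → T
  i= 9: A-H = 19 → T
  i=10: X-W =  1 → B
  i=11: R-V = 22 → W
  i=12: I-N = 21 → V
  i=13: W-T =  3 → D
  i=14: H-O = 19 → T
  i=15: F-M = 19 → T
  i=16: Z-Y =  1 → B
  i=17: B-F = 22 → W
  i=18: Q-V = 21 → V
  i=19: W-T =  3 → D
  i=20: Z-G = 19 → T
  shifts repeat with period 6: VDTTBW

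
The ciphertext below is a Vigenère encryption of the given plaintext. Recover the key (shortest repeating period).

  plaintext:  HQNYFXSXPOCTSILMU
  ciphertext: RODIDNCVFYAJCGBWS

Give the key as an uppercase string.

  i= 0: R-H = 10 → K
  i= 1: O-Q = 24 → Y
  i= 2: D-N = 16 → Q
  i= 3: I-Y = 10 → K
  i= 4: D-F = 24 → Y
  i= 5: N-X = 16 → Q
  i= 6: C-S = 10 → K
  i= 7: V-X = 24 → Y
  i= 8: F-P = 16 → Q
  i= 9: Y-O = 10 → K
  i=10: A-C = 24 → Y
  i=11: J-T = 16 → Q
  i=12: C-S = 10 → K
  i=13: G-I = 24 → Y
  i=14: B-L = 16 → Q
  i=15: W-M = 10 → K
  i=16: S-U = 24 → Y
  shifts repeat with period 3: KYQ

KYQ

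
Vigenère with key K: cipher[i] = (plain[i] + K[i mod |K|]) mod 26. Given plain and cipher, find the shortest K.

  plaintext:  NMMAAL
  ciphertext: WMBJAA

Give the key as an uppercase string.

JAP

  i= 0: W-N =  9 → J
  i= 1: M-M =  0 → A
  i= 2: B-M = 15 → P
  i= 3: J-A =  9 → J
  i= 4: A-A =  0 → A
  i= 5: A-L = 15 → P
  shifts repeat with period 3: JAP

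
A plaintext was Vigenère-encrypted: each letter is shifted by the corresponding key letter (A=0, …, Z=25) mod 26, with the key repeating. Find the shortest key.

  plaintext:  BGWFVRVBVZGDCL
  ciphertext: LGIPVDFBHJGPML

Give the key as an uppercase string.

KAM

  i= 0: L-B = 10 → K
  i= 1: G-G =  0 → A
  i= 2: I-W = 12 → M
  i= 3: P-F = 10 → K
  i= 4: V-V =  0 → A
  i= 5: D-R = 12 → M
  i= 6: F-V = 10 → K
  i= 7: B-B =  0 → A
  i= 8: H-V = 12 → M
  i= 9: J-Z = 10 → K
  i=10: G-G =  0 → A
  i=11: P-D = 12 → M
  i=12: M-C = 10 → K
  i=13: L-L =  0 → A
  shifts repeat with period 3: KAM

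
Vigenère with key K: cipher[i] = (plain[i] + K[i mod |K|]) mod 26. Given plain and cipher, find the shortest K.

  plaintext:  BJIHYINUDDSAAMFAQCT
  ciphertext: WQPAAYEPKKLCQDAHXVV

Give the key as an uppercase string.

VHHTCQR

  i= 0: W-B = 21 → V
  i= 1: Q-J =  7 → H
  i= 2: P-I =  7 → H
  i= 3: A-H = 19 → T
  i= 4: A-Y =  2 → C
  i= 5: Y-I = 16 → Q
  i= 6: E-N = 17 → R
  i= 7: P-U = 21 → V
  i= 8: K-D =  7 → H
  i= 9: K-D =  7 → H
  i=10: L-S = 19 → T
  i=11: C-A =  2 → C
  i=12: Q-A = 16 → Q
  i=13: D-M = 17 → R
  i=14: A-F = 21 → V
  i=15: H-A =  7 → H
  i=16: X-Q =  7 → H
  i=17: V-C = 19 → T
  i=18: V-T =  2 → C
  shifts repeat with period 7: VHHTCQR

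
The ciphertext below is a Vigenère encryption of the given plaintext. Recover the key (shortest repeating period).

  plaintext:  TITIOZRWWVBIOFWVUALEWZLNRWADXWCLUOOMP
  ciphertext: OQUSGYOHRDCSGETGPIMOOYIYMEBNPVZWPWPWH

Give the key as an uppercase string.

  i= 0: O-T = 21 → V
  i= 1: Q-I =  8 → I
  i= 2: U-T =  1 → B
  i= 3: S-I = 10 → K
  i= 4: G-O = 18 → S
  i= 5: Y-Z = 25 → Z
  i= 6: O-R = 23 → X
  i= 7: H-W = 11 → L
  i= 8: R-W = 21 → V
  i= 9: D-V =  8 → I
  i=10: C-B =  1 → B
  i=11: S-I = 10 → K
  i=12: G-O = 18 → S
  i=13: E-F = 25 → Z
  i=14: T-W = 23 → X
  i=15: G-V = 11 → L
  i=16: P-U = 21 → V
  i=17: I-A =  8 → I
  i=18: M-L =  1 → B
  i=19: O-E = 10 → K
  i=20: O-W = 18 → S
  i=21: Y-Z = 25 → Z
  i=22: I-L = 23 → X
  i=23: Y-N = 11 → L
  i=24: M-R = 21 → V
  i=25: E-W =  8 → I
  i=26: B-A =  1 → B
  i=27: N-D = 10 → K
  i=28: P-X = 18 → S
  i=29: V-W = 25 → Z
  i=30: Z-C = 23 → X
  i=31: W-L = 11 → L
  i=32: P-U = 21 → V
  i=33: W-O =  8 → I
  i=34: P-O =  1 → B
  i=35: W-M = 10 → K
  i=36: H-P = 18 → S
  shifts repeat with period 8: VIBKSZXL

VIBKSZXL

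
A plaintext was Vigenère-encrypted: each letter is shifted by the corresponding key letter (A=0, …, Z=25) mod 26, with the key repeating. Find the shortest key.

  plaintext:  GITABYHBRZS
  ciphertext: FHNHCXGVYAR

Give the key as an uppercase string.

  i= 0: F-G = 25 → Z
  i= 1: H-I = 25 → Z
  i= 2: N-T = 20 → U
  i= 3: H-A =  7 → H
  i= 4: C-B =  1 → B
  i= 5: X-Y = 25 → Z
  i= 6: G-H = 25 → Z
  i= 7: V-B = 20 → U
  i= 8: Y-R =  7 → H
  i= 9: A-Z =  1 → B
  i=10: R-S = 25 → Z
  shifts repeat with period 5: ZZUHB

ZZUHB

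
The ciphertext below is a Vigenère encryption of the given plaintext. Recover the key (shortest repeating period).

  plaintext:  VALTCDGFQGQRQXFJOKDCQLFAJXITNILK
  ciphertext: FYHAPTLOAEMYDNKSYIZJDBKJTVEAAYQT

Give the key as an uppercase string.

  i= 0: F-V = 10 → K
  i= 1: Y-A = 24 → Y
  i= 2: H-L = 22 → W
  i= 3: A-T =  7 → H
  i= 4: P-C = 13 → N
  i= 5: T-D = 16 → Q
  i= 6: L-G =  5 → F
  i= 7: O-F =  9 → J
  i= 8: A-Q = 10 → K
  i= 9: E-G = 24 → Y
  i=10: M-Q = 22 → W
  i=11: Y-R =  7 → H
  i=12: D-Q = 13 → N
  i=13: N-X = 16 → Q
  i=14: K-F =  5 → F
  i=15: S-J =  9 → J
  i=16: Y-O = 10 → K
  i=17: I-K = 24 → Y
  i=18: Z-D = 22 → W
  i=19: J-C =  7 → H
  i=20: D-Q = 13 → N
  i=21: B-L = 16 → Q
  i=22: K-F =  5 → F
  i=23: J-A =  9 → J
  i=24: T-J = 10 → K
  i=25: V-X = 24 → Y
  i=26: E-I = 22 → W
  i=27: A-T =  7 → H
  i=28: A-N = 13 → N
  i=29: Y-I = 16 → Q
  i=30: Q-L =  5 → F
  i=31: T-K =  9 → J
  shifts repeat with period 8: KYWHNQFJ

KYWHNQFJ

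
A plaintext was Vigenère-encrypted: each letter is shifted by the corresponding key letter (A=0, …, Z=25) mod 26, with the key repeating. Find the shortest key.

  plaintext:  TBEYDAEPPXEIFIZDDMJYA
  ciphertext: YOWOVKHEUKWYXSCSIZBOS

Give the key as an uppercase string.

  i= 0: Y-T =  5 → F
  i= 1: O-B = 13 → N
  i= 2: W-E = 18 → S
  i= 3: O-Y = 16 → Q
  i= 4: V-D = 18 → S
  i= 5: K-A = 10 → K
  i= 6: H-E =  3 → D
  i= 7: E-P = 15 → P
  i= 8: U-P =  5 → F
  i= 9: K-X = 13 → N
  i=10: W-E = 18 → S
  i=11: Y-I = 16 → Q
  i=12: X-F = 18 → S
  i=13: S-I = 10 → K
  i=14: C-Z =  3 → D
  i=15: S-D = 15 → P
  i=16: I-D =  5 → F
  i=17: Z-M = 13 → N
  i=18: B-J = 18 → S
  i=19: O-Y = 16 → Q
  i=20: S-A = 18 → S
  shifts repeat with period 8: FNSQSKDP

FNSQSKDP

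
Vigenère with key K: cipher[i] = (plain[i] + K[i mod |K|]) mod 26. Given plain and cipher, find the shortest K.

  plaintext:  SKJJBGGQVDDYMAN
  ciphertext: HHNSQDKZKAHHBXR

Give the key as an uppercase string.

PXEJ

  i= 0: H-S = 15 → P
  i= 1: H-K = 23 → X
  i= 2: N-J =  4 → E
  i= 3: S-J =  9 → J
  i= 4: Q-B = 15 → P
  i= 5: D-G = 23 → X
  i= 6: K-G =  4 → E
  i= 7: Z-Q =  9 → J
  i= 8: K-V = 15 → P
  i= 9: A-D = 23 → X
  i=10: H-D =  4 → E
  i=11: H-Y =  9 → J
  i=12: B-M = 15 → P
  i=13: X-A = 23 → X
  i=14: R-N =  4 → E
  shifts repeat with period 4: PXEJ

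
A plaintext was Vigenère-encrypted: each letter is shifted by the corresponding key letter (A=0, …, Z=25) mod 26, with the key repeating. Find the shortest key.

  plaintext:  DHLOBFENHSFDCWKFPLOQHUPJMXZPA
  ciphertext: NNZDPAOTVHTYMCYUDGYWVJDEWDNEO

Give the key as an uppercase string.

  i= 0: N-D = 10 → K
  i= 1: N-H =  6 → G
  i= 2: Z-L = 14 → O
  i= 3: D-O = 15 → P
  i= 4: P-B = 14 → O
  i= 5: A-F = 21 → V
  i= 6: O-E = 10 → K
  i= 7: T-N =  6 → G
  i= 8: V-H = 14 → O
  i= 9: H-S = 15 → P
  i=10: T-F = 14 → O
  i=11: Y-D = 21 → V
  i=12: M-C = 10 → K
  i=13: C-W =  6 → G
  i=14: Y-K = 14 → O
  i=15: U-F = 15 → P
  i=16: D-P = 14 → O
  i=17: G-L = 21 → V
  i=18: Y-O = 10 → K
  i=19: W-Q =  6 → G
  i=20: V-H = 14 → O
  i=21: J-U = 15 → P
  i=22: D-P = 14 → O
  i=23: E-J = 21 → V
  i=24: W-M = 10 → K
  i=25: D-X =  6 → G
  i=26: N-Z = 14 → O
  i=27: E-P = 15 → P
  i=28: O-A = 14 → O
  shifts repeat with period 6: KGOPOV

KGOPOV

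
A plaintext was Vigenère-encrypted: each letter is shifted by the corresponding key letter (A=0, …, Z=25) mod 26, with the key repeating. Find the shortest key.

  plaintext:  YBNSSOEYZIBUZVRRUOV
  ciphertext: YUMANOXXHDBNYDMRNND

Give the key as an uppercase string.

  i= 0: Y-Y =  0 → A
  i= 1: U-B = 19 → T
  i= 2: M-N = 25 → Z
  i= 3: A-S =  8 → I
  i= 4: N-S = 21 → V
  i= 5: O-O =  0 → A
  i= 6: X-E = 19 → T
  i= 7: X-Y = 25 → Z
  i= 8: H-Z =  8 → I
  i= 9: D-I = 21 → V
  i=10: B-B =  0 → A
  i=11: N-U = 19 → T
  i=12: Y-Z = 25 → Z
  i=13: D-V =  8 → I
  i=14: M-R = 21 → V
  i=15: R-R =  0 → A
  i=16: N-U = 19 → T
  i=17: N-O = 25 → Z
  i=18: D-V =  8 → I
  shifts repeat with period 5: ATZIV

ATZIV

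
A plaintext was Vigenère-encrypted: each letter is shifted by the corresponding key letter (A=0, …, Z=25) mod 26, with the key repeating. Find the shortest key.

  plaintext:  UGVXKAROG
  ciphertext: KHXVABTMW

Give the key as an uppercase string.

  i= 0: K-U = 16 → Q
  i= 1: H-G =  1 → B
  i= 2: X-V =  2 → C
  i= 3: V-X = 24 → Y
  i= 4: A-K = 16 → Q
  i= 5: B-A =  1 → B
  i= 6: T-R =  2 → C
  i= 7: M-O = 24 → Y
  i= 8: W-G = 16 → Q
  shifts repeat with period 4: QBCY

QBCY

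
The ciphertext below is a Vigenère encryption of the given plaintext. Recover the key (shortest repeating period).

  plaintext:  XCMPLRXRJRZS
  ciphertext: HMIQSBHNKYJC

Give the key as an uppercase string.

KKWBH

  i= 0: H-X = 10 → K
  i= 1: M-C = 10 → K
  i= 2: I-M = 22 → W
  i= 3: Q-P =  1 → B
  i= 4: S-L =  7 → H
  i= 5: B-R = 10 → K
  i= 6: H-X = 10 → K
  i= 7: N-R = 22 → W
  i= 8: K-J =  1 → B
  i= 9: Y-R =  7 → H
  i=10: J-Z = 10 → K
  i=11: C-S = 10 → K
  shifts repeat with period 5: KKWBH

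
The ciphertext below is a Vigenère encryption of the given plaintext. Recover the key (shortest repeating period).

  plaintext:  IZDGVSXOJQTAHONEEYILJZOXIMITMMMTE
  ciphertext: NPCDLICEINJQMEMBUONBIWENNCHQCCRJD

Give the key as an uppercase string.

  i= 0: N-I =  5 → F
  i= 1: P-Z = 16 → Q
  i= 2: C-D = 25 → Z
  i= 3: D-G = 23 → X
  i= 4: L-V = 16 → Q
  i= 5: I-S = 16 → Q
  i= 6: C-X =  5 → F
  i= 7: E-O = 16 → Q
  i= 8: I-J = 25 → Z
  i= 9: N-Q = 23 → X
  i=10: J-T = 16 → Q
  i=11: Q-A = 16 → Q
  i=12: M-H =  5 → F
  i=13: E-O = 16 → Q
  i=14: M-N = 25 → Z
  i=15: B-E = 23 → X
  i=16: U-E = 16 → Q
  i=17: O-Y = 16 → Q
  i=18: N-I =  5 → F
  i=19: B-L = 16 → Q
  i=20: I-J = 25 → Z
  i=21: W-Z = 23 → X
  i=22: E-O = 16 → Q
  i=23: N-X = 16 → Q
  i=24: N-I =  5 → F
  i=25: C-M = 16 → Q
  i=26: H-I = 25 → Z
  i=27: Q-T = 23 → X
  i=28: C-M = 16 → Q
  i=29: C-M = 16 → Q
  i=30: R-M =  5 → F
  i=31: J-T = 16 → Q
  i=32: D-E = 25 → Z
  shifts repeat with period 6: FQZXQQ

FQZXQQ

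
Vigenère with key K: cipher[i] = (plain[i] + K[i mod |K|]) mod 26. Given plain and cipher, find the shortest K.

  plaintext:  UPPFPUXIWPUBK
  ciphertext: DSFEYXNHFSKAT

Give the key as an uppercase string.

JDQZ

  i= 0: D-U =  9 → J
  i= 1: S-P =  3 → D
  i= 2: F-P = 16 → Q
  i= 3: E-F = 25 → Z
  i= 4: Y-P =  9 → J
  i= 5: X-U =  3 → D
  i= 6: N-X = 16 → Q
  i= 7: H-I = 25 → Z
  i= 8: F-W =  9 → J
  i= 9: S-P =  3 → D
  i=10: K-U = 16 → Q
  i=11: A-B = 25 → Z
  i=12: T-K =  9 → J
  shifts repeat with period 4: JDQZ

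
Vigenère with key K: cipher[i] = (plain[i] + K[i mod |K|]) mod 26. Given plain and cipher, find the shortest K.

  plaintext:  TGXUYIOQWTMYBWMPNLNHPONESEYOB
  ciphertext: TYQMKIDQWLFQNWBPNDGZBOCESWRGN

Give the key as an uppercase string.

  i= 0: T-T =  0 → A
  i= 1: Y-G = 18 → S
  i= 2: Q-X = 19 → T
  i= 3: M-U = 18 → S
  i= 4: K-Y = 12 → M
  i= 5: I-I =  0 → A
  i= 6: D-O = 15 → P
  i= 7: Q-Q =  0 → A
  i= 8: W-W =  0 → A
  i= 9: L-T = 18 → S
  i=10: F-M = 19 → T
  i=11: Q-Y = 18 → S
  i=12: N-B = 12 → M
  i=13: W-W =  0 → A
  i=14: B-M = 15 → P
  i=15: P-P =  0 → A
  i=16: N-N =  0 → A
  i=17: D-L = 18 → S
  i=18: G-N = 19 → T
  i=19: Z-H = 18 → S
  i=20: B-P = 12 → M
  i=21: O-O =  0 → A
  i=22: C-N = 15 → P
  i=23: E-E =  0 → A
  i=24: S-S =  0 → A
  i=25: W-E = 18 → S
  i=26: R-Y = 19 → T
  i=27: G-O = 18 → S
  i=28: N-B = 12 → M
  shifts repeat with period 8: ASTSMAPA

ASTSMAPA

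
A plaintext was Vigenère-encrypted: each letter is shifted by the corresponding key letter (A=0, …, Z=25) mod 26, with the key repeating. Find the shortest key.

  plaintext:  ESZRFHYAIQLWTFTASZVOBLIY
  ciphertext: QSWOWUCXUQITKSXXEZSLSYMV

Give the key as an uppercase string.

MAXXRNEX

  i= 0: Q-E = 12 → M
  i= 1: S-S =  0 → A
  i= 2: W-Z = 23 → X
  i= 3: O-R = 23 → X
  i= 4: W-F = 17 → R
  i= 5: U-H = 13 → N
  i= 6: C-Y =  4 → E
  i= 7: X-A = 23 → X
  i= 8: U-I = 12 → M
  i= 9: Q-Q =  0 → A
  i=10: I-L = 23 → X
  i=11: T-W = 23 → X
  i=12: K-T = 17 → R
  i=13: S-F = 13 → N
  i=14: X-T =  4 → E
  i=15: X-A = 23 → X
  i=16: E-S = 12 → M
  i=17: Z-Z =  0 → A
  i=18: S-V = 23 → X
  i=19: L-O = 23 → X
  i=20: S-B = 17 → R
  i=21: Y-L = 13 → N
  i=22: M-I =  4 → E
  i=23: V-Y = 23 → X
  shifts repeat with period 8: MAXXRNEX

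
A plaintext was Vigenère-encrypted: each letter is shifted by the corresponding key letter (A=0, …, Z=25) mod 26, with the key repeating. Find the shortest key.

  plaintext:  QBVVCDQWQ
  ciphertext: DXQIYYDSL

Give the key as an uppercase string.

  i= 0: D-Q = 13 → N
  i= 1: X-B = 22 → W
  i= 2: Q-V = 21 → V
  i= 3: I-V = 13 → N
  i= 4: Y-C = 22 → W
  i= 5: Y-D = 21 → V
  i= 6: D-Q = 13 → N
  i= 7: S-W = 22 → W
  i= 8: L-Q = 21 → V
  shifts repeat with period 3: NWV

NWV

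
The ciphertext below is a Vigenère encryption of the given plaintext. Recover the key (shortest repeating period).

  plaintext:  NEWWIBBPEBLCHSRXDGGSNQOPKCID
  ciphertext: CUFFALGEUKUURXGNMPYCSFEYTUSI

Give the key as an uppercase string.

PQJJSKF

  i= 0: C-N = 15 → P
  i= 1: U-E = 16 → Q
  i= 2: F-W =  9 → J
  i= 3: F-W =  9 → J
  i= 4: A-I = 18 → S
  i= 5: L-B = 10 → K
  i= 6: G-B =  5 → F
  i= 7: E-P = 15 → P
  i= 8: U-E = 16 → Q
  i= 9: K-B =  9 → J
  i=10: U-L =  9 → J
  i=11: U-C = 18 → S
  i=12: R-H = 10 → K
  i=13: X-S =  5 → F
  i=14: G-R = 15 → P
  i=15: N-X = 16 → Q
  i=16: M-D =  9 → J
  i=17: P-G =  9 → J
  i=18: Y-G = 18 → S
  i=19: C-S = 10 → K
  i=20: S-N =  5 → F
  i=21: F-Q = 15 → P
  i=22: E-O = 16 → Q
  i=23: Y-P =  9 → J
  i=24: T-K =  9 → J
  i=25: U-C = 18 → S
  i=26: S-I = 10 → K
  i=27: I-D =  5 → F
  shifts repeat with period 7: PQJJSKF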